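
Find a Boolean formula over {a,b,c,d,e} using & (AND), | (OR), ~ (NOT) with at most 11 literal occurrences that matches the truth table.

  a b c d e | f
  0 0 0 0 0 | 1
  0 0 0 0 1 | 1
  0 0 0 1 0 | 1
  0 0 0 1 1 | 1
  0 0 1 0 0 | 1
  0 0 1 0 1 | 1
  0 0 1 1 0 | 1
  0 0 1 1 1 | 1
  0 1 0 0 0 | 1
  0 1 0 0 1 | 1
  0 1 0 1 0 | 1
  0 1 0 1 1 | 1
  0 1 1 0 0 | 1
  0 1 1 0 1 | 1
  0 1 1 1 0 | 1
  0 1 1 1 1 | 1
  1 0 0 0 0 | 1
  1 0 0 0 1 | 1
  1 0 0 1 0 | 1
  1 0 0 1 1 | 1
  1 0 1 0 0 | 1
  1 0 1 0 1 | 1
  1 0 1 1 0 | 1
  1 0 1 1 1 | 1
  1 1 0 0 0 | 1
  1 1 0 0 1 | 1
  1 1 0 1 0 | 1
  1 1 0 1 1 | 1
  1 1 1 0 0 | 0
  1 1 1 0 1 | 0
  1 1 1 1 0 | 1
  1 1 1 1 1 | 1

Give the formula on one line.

((((d & c) | ~b) | d) | (((~b | (c & ~a)) & b) | ~c))

  (d & c) = 00000011000000110000001100000011
  ~b = 11111111000000001111111100000000
  ((d & c) | ~b) = 11111111000000111111111100000011
  (((d & c) | ~b) | d) = 11111111001100111111111100110011
  ~a = 11111111111111110000000000000000
  (c & ~a) = 00001111000011110000000000000000
  (~b | (c & ~a)) = 11111111000011111111111100000000
  ((~b | (c & ~a)) & b) = 00000000000011110000000000000000
  ~c = 11110000111100001111000011110000
  (((~b | (c & ~a)) & b) | ~c) = 11110000111111111111000011110000
  ((((d & c) | ~b) | d) | (((~b | (c & ~a)) & b) | ~c)) = 11111111111111111111111111110011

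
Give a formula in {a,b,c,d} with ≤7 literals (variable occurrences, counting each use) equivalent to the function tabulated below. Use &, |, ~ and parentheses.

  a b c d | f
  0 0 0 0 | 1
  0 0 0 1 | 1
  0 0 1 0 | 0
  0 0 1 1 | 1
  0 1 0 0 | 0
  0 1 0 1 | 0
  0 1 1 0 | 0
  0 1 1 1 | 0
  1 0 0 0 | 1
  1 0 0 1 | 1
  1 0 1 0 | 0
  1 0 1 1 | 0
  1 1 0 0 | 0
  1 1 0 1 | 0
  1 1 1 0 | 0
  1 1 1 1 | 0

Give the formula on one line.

  ~b = 1111000011110000
  ~a = 1111111100000000
  (d & ~a) = 0101010100000000
  ~c = 1100110011001100
  ((d & ~a) | ~c) = 1101110111001100
  (~b & ((d & ~a) | ~c)) = 1101000011000000

(~b & ((d & ~a) | ~c))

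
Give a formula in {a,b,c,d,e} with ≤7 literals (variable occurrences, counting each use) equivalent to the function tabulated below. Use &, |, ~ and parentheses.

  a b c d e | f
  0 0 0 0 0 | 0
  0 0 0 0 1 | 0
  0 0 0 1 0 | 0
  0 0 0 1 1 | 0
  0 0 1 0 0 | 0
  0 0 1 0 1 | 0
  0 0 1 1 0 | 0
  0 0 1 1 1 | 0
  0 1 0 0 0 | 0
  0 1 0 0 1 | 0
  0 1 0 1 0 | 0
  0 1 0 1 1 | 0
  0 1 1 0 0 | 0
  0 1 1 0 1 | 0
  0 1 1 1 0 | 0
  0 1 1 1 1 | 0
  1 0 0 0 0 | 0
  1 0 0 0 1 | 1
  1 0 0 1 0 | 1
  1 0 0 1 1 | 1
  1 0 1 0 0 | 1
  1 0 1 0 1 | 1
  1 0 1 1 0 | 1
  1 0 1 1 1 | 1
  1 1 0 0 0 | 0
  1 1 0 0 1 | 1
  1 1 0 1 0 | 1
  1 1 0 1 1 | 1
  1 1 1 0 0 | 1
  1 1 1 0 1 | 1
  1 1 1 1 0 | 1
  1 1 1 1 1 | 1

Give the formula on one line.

  ~c = 11110000111100001111000011110000
  (~c & d) = 00110000001100000011000000110000
  (e | (~c & d)) = 01110101011101010111010101110101
  (c | (e | (~c & d))) = 01111111011111110111111101111111
  (a & (c | (e | (~c & d)))) = 00000000000000000111111101111111

(a & (c | (e | (~c & d))))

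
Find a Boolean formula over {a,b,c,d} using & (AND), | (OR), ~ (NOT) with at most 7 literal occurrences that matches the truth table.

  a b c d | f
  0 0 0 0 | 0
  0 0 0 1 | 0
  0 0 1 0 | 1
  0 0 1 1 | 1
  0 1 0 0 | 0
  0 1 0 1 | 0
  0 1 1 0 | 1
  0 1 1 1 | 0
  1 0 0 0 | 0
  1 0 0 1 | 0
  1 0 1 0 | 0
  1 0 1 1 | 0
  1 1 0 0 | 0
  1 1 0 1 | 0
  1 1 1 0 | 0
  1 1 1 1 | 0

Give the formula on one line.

  ~a = 1111111100000000
  (c | ~a) = 1111111100110011
  ~b = 1111000011110000
  ~d = 1010101010101010
  (~b | ~d) = 1111101011111010
  ((c | ~a) & (~b | ~d)) = 1111101000110010
  ~c = 1100110011001100
  (((c | ~a) & (~b | ~d)) | ~c) = 1111111011111110
  ((((c | ~a) & (~b | ~d)) | ~c) & ~a) = 1111111000000000
  (c & ((((c | ~a) & (~b | ~d)) | ~c) & ~a)) = 0011001000000000

(c & ((((c | ~a) & (~b | ~d)) | ~c) & ~a))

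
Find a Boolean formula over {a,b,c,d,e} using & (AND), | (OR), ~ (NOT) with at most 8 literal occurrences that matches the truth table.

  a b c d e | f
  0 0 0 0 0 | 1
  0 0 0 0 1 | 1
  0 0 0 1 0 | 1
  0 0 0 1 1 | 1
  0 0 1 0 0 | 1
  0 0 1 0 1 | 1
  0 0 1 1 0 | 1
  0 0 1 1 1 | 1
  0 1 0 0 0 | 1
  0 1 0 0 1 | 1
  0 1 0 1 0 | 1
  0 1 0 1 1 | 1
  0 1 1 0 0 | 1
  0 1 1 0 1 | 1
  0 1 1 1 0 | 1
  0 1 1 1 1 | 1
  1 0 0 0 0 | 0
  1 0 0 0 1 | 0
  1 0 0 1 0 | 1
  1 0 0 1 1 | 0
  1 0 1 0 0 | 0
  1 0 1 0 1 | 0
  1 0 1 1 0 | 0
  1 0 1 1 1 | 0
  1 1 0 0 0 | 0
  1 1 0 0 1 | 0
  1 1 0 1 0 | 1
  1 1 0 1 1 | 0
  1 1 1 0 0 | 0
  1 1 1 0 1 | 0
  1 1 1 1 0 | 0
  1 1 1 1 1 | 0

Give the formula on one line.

  ~a = 11111111111111110000000000000000
  ~c = 11110000111100001111000011110000
  (d & ~c) = 00110000001100000011000000110000
  ~e = 10101010101010101010101010101010
  ((d & ~c) & ~e) = 00100000001000000010000000100000
  (((d & ~c) & ~e) & a) = 00000000000000000010000000100000
  (~a | (((d & ~c) & ~e) & a)) = 11111111111111110010000000100000

(~a | (((d & ~c) & ~e) & a))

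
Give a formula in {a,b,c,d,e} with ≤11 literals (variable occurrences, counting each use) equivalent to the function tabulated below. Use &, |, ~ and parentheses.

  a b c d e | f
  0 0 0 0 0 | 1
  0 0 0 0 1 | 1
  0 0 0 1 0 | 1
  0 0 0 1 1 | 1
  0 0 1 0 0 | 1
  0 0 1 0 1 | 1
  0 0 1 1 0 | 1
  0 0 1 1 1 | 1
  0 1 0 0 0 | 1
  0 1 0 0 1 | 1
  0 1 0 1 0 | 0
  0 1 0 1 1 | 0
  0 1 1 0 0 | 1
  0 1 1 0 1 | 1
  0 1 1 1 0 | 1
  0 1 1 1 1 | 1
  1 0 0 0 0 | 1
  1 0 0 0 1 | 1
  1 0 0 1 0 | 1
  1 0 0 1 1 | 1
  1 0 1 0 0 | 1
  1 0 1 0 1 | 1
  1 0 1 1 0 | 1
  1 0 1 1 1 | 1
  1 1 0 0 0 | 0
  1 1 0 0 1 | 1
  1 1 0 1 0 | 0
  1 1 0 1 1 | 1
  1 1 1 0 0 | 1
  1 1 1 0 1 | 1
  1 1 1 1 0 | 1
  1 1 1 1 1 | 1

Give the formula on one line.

((~b | ((~d & ~b) | ((~a & ~d) | c))) | (a & e))

  ~b = 11111111000000001111111100000000
  ~d = 11001100110011001100110011001100
  (~d & ~b) = 11001100000000001100110000000000
  ~a = 11111111111111110000000000000000
  (~a & ~d) = 11001100110011000000000000000000
  ((~a & ~d) | c) = 11001111110011110000111100001111
  ((~d & ~b) | ((~a & ~d) | c)) = 11001111110011111100111100001111
  (~b | ((~d & ~b) | ((~a & ~d) | c))) = 11111111110011111111111100001111
  (a & e) = 00000000000000000101010101010101
  ((~b | ((~d & ~b) | ((~a & ~d) | c))) | (a & e)) = 11111111110011111111111101011111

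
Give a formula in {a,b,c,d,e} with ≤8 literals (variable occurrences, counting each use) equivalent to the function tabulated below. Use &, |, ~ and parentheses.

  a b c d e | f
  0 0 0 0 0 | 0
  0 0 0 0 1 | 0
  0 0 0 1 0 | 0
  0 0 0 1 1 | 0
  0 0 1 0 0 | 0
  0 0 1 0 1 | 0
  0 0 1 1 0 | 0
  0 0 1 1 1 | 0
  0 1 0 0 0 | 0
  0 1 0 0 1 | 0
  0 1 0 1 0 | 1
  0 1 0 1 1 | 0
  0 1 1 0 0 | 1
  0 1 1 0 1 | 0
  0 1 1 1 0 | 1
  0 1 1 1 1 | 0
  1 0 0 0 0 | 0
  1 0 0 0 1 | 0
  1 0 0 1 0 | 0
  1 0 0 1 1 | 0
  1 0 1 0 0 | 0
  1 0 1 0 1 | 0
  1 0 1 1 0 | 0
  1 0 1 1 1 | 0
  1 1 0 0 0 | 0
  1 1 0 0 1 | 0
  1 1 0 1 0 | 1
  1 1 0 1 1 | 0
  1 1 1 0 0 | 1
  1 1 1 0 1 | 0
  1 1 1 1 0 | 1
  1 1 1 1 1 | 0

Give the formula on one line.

((~e & b) & (((~e | b) & c) | d))

  ~e = 10101010101010101010101010101010
  (~e & b) = 00000000101010100000000010101010
  (~e | b) = 10101010111111111010101011111111
  ((~e | b) & c) = 00001010000011110000101000001111
  (((~e | b) & c) | d) = 00111011001111110011101100111111
  ((~e & b) & (((~e | b) & c) | d)) = 00000000001010100000000000101010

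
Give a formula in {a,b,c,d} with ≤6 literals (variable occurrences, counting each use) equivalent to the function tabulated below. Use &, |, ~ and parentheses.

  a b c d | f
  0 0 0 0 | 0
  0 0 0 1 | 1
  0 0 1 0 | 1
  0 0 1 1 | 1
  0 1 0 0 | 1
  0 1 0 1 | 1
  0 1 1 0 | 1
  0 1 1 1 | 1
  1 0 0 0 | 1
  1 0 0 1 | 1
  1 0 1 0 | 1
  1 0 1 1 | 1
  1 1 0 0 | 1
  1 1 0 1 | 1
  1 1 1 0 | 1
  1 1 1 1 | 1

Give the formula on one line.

  (a | c) = 0011001111111111
  ((a | c) | d) = 0111011111111111
  (((a | c) | d) | b) = 0111111111111111

(((a | c) | d) | b)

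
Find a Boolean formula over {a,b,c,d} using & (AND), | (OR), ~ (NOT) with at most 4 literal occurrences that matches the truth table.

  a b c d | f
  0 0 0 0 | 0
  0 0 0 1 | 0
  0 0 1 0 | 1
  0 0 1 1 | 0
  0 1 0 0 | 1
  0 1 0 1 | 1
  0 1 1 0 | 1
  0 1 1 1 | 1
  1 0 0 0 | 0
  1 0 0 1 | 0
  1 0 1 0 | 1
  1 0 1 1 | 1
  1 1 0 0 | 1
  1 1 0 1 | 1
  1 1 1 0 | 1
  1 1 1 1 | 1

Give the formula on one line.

(b | ((a | ~d) & c))

  ~d = 1010101010101010
  (a | ~d) = 1010101011111111
  ((a | ~d) & c) = 0010001000110011
  (b | ((a | ~d) & c)) = 0010111100111111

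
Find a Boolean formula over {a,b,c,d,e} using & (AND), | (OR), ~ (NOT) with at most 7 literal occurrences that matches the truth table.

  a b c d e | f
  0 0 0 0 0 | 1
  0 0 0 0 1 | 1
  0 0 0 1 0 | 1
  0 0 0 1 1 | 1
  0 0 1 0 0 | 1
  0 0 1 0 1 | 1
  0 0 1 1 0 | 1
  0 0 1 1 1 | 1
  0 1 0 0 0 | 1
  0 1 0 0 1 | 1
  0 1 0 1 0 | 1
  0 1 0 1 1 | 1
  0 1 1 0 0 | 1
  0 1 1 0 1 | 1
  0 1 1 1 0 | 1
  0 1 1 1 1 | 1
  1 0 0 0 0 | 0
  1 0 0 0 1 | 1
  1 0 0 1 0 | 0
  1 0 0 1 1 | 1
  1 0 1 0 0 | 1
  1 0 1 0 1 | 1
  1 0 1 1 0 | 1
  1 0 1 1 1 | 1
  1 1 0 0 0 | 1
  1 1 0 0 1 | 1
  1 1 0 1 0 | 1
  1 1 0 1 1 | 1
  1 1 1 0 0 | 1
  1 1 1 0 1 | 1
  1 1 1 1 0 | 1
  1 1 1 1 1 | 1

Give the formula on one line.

((~a & ~b) | ((c | b) | e))

  ~a = 11111111111111110000000000000000
  ~b = 11111111000000001111111100000000
  (~a & ~b) = 11111111000000000000000000000000
  (c | b) = 00001111111111110000111111111111
  ((c | b) | e) = 01011111111111110101111111111111
  ((~a & ~b) | ((c | b) | e)) = 11111111111111110101111111111111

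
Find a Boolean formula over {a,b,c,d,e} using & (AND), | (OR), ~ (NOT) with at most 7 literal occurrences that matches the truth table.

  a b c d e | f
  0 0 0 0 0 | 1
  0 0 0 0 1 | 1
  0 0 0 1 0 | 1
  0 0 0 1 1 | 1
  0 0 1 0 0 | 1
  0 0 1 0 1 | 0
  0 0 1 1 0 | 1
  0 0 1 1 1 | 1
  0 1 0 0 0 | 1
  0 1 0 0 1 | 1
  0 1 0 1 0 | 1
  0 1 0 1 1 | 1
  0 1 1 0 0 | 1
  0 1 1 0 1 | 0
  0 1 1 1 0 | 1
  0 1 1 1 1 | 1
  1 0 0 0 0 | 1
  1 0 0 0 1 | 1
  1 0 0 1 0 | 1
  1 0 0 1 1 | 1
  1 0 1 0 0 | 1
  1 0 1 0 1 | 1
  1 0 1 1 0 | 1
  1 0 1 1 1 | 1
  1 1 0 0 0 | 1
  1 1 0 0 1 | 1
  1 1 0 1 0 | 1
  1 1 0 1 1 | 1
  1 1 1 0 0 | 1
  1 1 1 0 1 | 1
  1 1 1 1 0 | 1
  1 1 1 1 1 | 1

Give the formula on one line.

  ~c = 11110000111100001111000011110000
  ~e = 10101010101010101010101010101010
  (d | a) = 00110011001100111111111111111111
  (~e | (d | a)) = 10111011101110111111111111111111
  (~c | (~e | (d | a))) = 11111011111110111111111111111111

(~c | (~e | (d | a)))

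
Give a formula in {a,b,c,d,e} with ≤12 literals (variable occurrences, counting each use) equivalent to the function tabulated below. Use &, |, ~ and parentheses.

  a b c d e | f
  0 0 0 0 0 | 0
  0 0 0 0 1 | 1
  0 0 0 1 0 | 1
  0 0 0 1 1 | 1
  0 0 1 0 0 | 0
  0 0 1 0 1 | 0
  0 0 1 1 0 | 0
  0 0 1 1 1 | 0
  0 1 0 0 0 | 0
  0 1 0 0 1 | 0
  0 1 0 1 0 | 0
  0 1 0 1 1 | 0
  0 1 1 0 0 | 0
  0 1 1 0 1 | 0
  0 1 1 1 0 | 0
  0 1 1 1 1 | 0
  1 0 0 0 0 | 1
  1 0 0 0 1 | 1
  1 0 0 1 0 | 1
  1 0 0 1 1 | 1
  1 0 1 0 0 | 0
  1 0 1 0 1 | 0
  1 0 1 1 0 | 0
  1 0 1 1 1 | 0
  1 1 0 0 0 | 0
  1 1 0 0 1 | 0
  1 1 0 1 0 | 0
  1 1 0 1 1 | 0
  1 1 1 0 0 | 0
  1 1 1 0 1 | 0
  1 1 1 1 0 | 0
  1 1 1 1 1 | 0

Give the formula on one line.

((~c & ~b) & (((d | a) | (c | a)) | ((e & ~a) | b)))

  ~c = 11110000111100001111000011110000
  ~b = 11111111000000001111111100000000
  (~c & ~b) = 11110000000000001111000000000000
  (d | a) = 00110011001100111111111111111111
  (c | a) = 00001111000011111111111111111111
  ((d | a) | (c | a)) = 00111111001111111111111111111111
  ~a = 11111111111111110000000000000000
  (e & ~a) = 01010101010101010000000000000000
  ((e & ~a) | b) = 01010101111111110000000011111111
  (((d | a) | (c | a)) | ((e & ~a) | b)) = 01111111111111111111111111111111
  ((~c & ~b) & (((d | a) | (c | a)) | ((e & ~a) | b))) = 01110000000000001111000000000000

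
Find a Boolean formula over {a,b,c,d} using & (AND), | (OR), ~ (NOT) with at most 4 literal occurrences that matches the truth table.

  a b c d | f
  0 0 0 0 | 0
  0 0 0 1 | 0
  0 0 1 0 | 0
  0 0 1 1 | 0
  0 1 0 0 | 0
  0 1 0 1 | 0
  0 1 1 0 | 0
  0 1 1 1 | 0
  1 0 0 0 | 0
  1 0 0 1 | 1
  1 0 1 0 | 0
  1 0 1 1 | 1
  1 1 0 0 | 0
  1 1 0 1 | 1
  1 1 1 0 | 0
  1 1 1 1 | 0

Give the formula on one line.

  ~c = 1100110011001100
  ~b = 1111000011110000
  (~c | ~b) = 1111110011111100
  ((~c | ~b) & a) = 0000000011111100
  (((~c | ~b) & a) & d) = 0000000001010100

(((~c | ~b) & a) & d)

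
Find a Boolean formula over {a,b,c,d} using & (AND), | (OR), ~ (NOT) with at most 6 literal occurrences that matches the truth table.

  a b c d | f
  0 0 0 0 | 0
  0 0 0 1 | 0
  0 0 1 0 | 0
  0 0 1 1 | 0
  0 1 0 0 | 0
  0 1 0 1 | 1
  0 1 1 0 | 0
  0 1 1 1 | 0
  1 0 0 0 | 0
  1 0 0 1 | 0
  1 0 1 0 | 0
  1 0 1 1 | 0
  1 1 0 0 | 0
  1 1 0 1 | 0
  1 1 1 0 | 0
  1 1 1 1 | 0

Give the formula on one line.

((~a & b) & ((~d | ~c) & d))

  ~a = 1111111100000000
  (~a & b) = 0000111100000000
  ~d = 1010101010101010
  ~c = 1100110011001100
  (~d | ~c) = 1110111011101110
  ((~d | ~c) & d) = 0100010001000100
  ((~a & b) & ((~d | ~c) & d)) = 0000010000000000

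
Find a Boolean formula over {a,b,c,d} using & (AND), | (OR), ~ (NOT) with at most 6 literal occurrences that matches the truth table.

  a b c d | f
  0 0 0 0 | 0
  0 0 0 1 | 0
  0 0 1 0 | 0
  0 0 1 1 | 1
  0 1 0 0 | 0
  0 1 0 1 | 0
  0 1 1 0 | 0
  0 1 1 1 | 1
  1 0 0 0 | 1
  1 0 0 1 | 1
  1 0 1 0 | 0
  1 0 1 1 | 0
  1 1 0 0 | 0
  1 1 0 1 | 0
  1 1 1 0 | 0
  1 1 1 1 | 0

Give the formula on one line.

(((~a & d) & c) | ((~b & a) & ~c))

  ~a = 1111111100000000
  (~a & d) = 0101010100000000
  ((~a & d) & c) = 0001000100000000
  ~b = 1111000011110000
  (~b & a) = 0000000011110000
  ~c = 1100110011001100
  ((~b & a) & ~c) = 0000000011000000
  (((~a & d) & c) | ((~b & a) & ~c)) = 0001000111000000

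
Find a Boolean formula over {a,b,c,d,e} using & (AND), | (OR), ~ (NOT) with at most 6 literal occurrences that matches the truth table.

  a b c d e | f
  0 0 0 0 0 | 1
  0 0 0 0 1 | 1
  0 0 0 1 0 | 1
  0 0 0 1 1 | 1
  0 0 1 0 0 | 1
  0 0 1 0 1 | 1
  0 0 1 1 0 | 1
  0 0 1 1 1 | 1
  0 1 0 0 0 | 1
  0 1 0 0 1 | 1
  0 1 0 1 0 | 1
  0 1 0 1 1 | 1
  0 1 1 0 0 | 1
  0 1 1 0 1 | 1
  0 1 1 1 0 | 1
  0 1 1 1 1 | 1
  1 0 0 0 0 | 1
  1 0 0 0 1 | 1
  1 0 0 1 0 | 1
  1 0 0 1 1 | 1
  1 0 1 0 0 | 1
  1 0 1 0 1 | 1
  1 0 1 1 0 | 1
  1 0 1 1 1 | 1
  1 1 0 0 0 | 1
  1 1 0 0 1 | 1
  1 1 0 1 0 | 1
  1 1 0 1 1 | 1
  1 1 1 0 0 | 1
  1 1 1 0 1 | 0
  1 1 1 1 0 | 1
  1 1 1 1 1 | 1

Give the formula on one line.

((~c | ~a) | (~b | (a & (~e | d))))

  ~c = 11110000111100001111000011110000
  ~a = 11111111111111110000000000000000
  (~c | ~a) = 11111111111111111111000011110000
  ~b = 11111111000000001111111100000000
  ~e = 10101010101010101010101010101010
  (~e | d) = 10111011101110111011101110111011
  (a & (~e | d)) = 00000000000000001011101110111011
  (~b | (a & (~e | d))) = 11111111000000001111111110111011
  ((~c | ~a) | (~b | (a & (~e | d)))) = 11111111111111111111111111111011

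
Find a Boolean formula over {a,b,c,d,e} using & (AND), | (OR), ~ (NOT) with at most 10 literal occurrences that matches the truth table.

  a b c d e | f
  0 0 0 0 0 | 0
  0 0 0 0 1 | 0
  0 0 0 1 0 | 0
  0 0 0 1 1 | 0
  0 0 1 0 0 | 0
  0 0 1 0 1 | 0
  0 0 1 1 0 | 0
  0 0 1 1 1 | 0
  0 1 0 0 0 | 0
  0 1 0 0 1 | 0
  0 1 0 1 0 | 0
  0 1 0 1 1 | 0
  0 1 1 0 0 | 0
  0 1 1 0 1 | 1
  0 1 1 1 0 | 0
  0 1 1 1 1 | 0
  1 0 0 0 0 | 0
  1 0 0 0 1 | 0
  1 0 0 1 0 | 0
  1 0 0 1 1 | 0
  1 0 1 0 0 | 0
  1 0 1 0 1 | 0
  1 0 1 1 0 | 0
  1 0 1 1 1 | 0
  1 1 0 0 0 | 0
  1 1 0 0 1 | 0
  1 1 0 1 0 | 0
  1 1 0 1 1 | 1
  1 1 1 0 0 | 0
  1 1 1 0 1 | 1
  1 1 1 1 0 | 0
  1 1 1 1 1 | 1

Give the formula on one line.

  ~d = 11001100110011001100110011001100
  (a | ~d) = 11001100110011001111111111111111
  (b & (a | ~d)) = 00000000110011000000000011111111
  (c & ~d) = 00001100000011000000110000001100
  (d | (c & ~d)) = 00111111001111110011111100111111
  (e & (d | (c & ~d))) = 00010101000101010001010100010101
  ((b & (a | ~d)) & (e & (d | (c & ~d)))) = 00000000000001000000000000010101

((b & (a | ~d)) & (e & (d | (c & ~d))))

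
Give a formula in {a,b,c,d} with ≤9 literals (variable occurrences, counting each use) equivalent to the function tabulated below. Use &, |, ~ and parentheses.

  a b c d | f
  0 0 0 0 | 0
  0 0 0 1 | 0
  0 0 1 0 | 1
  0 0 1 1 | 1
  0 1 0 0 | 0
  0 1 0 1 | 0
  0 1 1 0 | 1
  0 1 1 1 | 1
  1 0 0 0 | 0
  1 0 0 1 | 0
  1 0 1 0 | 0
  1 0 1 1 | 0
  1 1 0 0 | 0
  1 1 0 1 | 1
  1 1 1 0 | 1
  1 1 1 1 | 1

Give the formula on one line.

  (c | a) = 0011001111111111
  (d & (c | a)) = 0001000101010101
  ((d & (c | a)) | c) = 0011001101110111
  (a | c) = 0011001111111111
  ~d = 1010101010101010
  ((a | c) | ~d) = 1011101111111111
  ~a = 1111111100000000
  (b | ~a) = 1111111100001111
  (((a | c) | ~d) & (b | ~a)) = 1011101100001111
  (((d & (c | a)) | c) & (((a | c) | ~d) & (b | ~a))) = 0011001100000111

(((d & (c | a)) | c) & (((a | c) | ~d) & (b | ~a)))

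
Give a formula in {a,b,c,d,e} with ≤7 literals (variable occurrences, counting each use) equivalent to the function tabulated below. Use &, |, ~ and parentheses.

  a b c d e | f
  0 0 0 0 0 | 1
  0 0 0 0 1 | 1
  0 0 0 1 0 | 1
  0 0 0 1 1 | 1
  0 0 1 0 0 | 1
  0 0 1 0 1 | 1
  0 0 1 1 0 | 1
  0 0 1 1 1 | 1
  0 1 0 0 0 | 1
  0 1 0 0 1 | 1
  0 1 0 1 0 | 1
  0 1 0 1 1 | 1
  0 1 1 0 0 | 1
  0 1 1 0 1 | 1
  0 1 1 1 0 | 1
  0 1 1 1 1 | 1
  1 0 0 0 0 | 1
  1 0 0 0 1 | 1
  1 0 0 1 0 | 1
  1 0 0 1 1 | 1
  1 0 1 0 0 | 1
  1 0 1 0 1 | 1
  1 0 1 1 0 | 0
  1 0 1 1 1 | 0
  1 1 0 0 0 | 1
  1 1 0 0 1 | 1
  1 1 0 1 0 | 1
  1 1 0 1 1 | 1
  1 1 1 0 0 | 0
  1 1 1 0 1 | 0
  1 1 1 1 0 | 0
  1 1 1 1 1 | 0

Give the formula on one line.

((~b & ~d) | (~c | ~a))

  ~b = 11111111000000001111111100000000
  ~d = 11001100110011001100110011001100
  (~b & ~d) = 11001100000000001100110000000000
  ~c = 11110000111100001111000011110000
  ~a = 11111111111111110000000000000000
  (~c | ~a) = 11111111111111111111000011110000
  ((~b & ~d) | (~c | ~a)) = 11111111111111111111110011110000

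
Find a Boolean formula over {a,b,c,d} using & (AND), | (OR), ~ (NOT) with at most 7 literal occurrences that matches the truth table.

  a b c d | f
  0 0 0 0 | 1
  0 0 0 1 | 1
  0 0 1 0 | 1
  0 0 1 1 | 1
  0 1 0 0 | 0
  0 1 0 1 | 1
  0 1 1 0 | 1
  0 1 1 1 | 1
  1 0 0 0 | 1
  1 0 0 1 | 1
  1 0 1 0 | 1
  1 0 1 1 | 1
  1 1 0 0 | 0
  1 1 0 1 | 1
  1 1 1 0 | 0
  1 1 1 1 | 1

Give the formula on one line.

(~b | (d | (c & ~a)))

  ~b = 1111000011110000
  ~a = 1111111100000000
  (c & ~a) = 0011001100000000
  (d | (c & ~a)) = 0111011101010101
  (~b | (d | (c & ~a))) = 1111011111110101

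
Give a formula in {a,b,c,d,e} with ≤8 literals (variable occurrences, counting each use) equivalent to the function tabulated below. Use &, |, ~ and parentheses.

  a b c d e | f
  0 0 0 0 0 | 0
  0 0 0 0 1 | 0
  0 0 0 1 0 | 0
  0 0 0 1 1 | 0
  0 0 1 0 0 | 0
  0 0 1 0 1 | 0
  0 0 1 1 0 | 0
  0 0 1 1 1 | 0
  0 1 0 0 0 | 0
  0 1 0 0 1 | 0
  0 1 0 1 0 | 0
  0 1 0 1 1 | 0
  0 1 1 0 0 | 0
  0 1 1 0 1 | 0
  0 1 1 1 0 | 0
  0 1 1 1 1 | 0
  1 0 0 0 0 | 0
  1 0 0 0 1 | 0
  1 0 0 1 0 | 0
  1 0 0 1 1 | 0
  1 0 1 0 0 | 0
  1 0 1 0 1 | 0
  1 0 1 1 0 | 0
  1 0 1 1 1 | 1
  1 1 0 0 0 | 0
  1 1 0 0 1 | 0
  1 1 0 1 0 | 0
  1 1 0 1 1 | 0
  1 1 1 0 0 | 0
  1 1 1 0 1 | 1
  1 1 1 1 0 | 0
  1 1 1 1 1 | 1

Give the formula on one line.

((~a | (e & (d | b))) & ((c & e) & a))

  ~a = 11111111111111110000000000000000
  (d | b) = 00110011111111110011001111111111
  (e & (d | b)) = 00010001010101010001000101010101
  (~a | (e & (d | b))) = 11111111111111110001000101010101
  (c & e) = 00000101000001010000010100000101
  ((c & e) & a) = 00000000000000000000010100000101
  ((~a | (e & (d | b))) & ((c & e) & a)) = 00000000000000000000000100000101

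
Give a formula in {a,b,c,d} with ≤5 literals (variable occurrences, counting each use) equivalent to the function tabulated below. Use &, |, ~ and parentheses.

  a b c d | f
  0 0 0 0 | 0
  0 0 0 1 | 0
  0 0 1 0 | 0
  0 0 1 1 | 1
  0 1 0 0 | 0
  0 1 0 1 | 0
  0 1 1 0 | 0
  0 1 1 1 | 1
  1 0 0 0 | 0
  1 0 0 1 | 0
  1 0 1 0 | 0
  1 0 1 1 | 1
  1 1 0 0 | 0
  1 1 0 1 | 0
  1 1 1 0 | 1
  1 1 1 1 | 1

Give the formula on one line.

  (a | d) = 0101010111111111
  ((a | d) & c) = 0001000100110011
  (d | b) = 0101111101011111
  (((a | d) & c) & (d | b)) = 0001000100010011

(((a | d) & c) & (d | b))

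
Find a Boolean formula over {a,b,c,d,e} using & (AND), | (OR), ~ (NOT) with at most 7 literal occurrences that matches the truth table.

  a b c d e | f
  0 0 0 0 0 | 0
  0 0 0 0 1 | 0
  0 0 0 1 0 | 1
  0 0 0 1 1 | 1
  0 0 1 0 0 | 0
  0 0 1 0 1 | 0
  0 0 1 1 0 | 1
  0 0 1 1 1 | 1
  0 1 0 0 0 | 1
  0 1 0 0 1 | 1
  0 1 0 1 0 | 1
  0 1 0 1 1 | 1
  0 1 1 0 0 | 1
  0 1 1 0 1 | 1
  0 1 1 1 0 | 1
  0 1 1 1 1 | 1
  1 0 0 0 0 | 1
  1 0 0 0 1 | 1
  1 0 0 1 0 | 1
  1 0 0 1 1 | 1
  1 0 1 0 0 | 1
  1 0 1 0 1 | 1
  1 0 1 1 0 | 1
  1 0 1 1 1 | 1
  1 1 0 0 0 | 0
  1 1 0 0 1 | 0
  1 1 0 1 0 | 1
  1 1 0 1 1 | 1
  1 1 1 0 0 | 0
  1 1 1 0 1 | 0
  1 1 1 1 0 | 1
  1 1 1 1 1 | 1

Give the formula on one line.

((d | (~a & b)) | (~b & a))

  ~a = 11111111111111110000000000000000
  (~a & b) = 00000000111111110000000000000000
  (d | (~a & b)) = 00110011111111110011001100110011
  ~b = 11111111000000001111111100000000
  (~b & a) = 00000000000000001111111100000000
  ((d | (~a & b)) | (~b & a)) = 00110011111111111111111100110011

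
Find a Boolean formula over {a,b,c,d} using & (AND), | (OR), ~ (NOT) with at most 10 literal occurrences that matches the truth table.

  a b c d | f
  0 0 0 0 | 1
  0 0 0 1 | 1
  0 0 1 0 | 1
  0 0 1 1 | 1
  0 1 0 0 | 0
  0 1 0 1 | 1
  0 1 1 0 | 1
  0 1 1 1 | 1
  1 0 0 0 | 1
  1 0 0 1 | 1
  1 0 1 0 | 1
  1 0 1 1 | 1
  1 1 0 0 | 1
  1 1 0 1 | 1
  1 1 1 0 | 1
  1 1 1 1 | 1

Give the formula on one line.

(a | (~b | ((a | (b & (d | c))) & (~c | ~a))))

  ~b = 1111000011110000
  (d | c) = 0111011101110111
  (b & (d | c)) = 0000011100000111
  (a | (b & (d | c))) = 0000011111111111
  ~c = 1100110011001100
  ~a = 1111111100000000
  (~c | ~a) = 1111111111001100
  ((a | (b & (d | c))) & (~c | ~a)) = 0000011111001100
  (~b | ((a | (b & (d | c))) & (~c | ~a))) = 1111011111111100
  (a | (~b | ((a | (b & (d | c))) & (~c | ~a)))) = 1111011111111111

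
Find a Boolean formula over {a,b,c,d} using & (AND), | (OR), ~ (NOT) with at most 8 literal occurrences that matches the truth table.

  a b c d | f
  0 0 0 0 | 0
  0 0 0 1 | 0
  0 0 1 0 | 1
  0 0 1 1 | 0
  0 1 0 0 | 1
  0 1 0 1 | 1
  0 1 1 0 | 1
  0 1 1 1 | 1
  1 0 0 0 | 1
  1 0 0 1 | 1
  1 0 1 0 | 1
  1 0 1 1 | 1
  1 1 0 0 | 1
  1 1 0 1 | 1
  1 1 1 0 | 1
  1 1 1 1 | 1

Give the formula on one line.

(((~d | a) | (b | ~d)) & (c | (a | b)))

  ~d = 1010101010101010
  (~d | a) = 1010101011111111
  (b | ~d) = 1010111110101111
  ((~d | a) | (b | ~d)) = 1010111111111111
  (a | b) = 0000111111111111
  (c | (a | b)) = 0011111111111111
  (((~d | a) | (b | ~d)) & (c | (a | b))) = 0010111111111111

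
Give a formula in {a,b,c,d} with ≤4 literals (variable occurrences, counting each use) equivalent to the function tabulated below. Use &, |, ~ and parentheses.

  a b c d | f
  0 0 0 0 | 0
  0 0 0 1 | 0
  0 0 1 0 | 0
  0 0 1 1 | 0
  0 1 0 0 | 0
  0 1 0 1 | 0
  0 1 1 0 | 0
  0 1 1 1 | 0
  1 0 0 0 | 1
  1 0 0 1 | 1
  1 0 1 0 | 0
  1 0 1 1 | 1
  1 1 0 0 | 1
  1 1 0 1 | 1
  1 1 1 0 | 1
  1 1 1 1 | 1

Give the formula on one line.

  ~c = 1100110011001100
  (b | ~c) = 1100111111001111
  (d | (b | ~c)) = 1101111111011111
  (a & (d | (b | ~c))) = 0000000011011111

(a & (d | (b | ~c)))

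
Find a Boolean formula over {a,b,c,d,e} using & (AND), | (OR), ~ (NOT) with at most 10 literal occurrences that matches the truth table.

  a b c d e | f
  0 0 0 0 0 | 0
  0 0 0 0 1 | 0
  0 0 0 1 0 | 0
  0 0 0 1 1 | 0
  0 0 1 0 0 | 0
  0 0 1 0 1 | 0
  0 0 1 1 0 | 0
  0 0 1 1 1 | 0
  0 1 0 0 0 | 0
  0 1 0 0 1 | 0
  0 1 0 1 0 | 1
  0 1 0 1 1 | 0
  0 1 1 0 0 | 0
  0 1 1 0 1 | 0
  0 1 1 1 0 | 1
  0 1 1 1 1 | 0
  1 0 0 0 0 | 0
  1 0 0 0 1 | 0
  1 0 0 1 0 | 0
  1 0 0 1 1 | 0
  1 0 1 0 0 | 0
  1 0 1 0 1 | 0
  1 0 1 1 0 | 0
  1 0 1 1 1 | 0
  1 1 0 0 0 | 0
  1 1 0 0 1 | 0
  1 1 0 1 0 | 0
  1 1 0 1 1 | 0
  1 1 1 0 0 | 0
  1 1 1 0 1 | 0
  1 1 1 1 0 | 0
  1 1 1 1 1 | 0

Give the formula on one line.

(((b & ~e) & (d | e)) & ((e | (~d & ~c)) | ~a))

  ~e = 10101010101010101010101010101010
  (b & ~e) = 00000000101010100000000010101010
  (d | e) = 01110111011101110111011101110111
  ((b & ~e) & (d | e)) = 00000000001000100000000000100010
  ~d = 11001100110011001100110011001100
  ~c = 11110000111100001111000011110000
  (~d & ~c) = 11000000110000001100000011000000
  (e | (~d & ~c)) = 11010101110101011101010111010101
  ~a = 11111111111111110000000000000000
  ((e | (~d & ~c)) | ~a) = 11111111111111111101010111010101
  (((b & ~e) & (d | e)) & ((e | (~d & ~c)) | ~a)) = 00000000001000100000000000000000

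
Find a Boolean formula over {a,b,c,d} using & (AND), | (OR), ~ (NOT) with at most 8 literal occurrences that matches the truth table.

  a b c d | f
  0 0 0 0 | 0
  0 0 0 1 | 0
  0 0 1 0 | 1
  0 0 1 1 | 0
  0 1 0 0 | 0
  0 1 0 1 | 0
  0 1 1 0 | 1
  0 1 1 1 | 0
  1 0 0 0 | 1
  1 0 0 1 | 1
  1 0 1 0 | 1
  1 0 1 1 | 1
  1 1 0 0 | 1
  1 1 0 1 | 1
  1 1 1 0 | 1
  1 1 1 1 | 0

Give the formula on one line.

((((d & a) & (~b | ~d)) | (~c | ~d)) & (a | c))

  (d & a) = 0000000001010101
  ~b = 1111000011110000
  ~d = 1010101010101010
  (~b | ~d) = 1111101011111010
  ((d & a) & (~b | ~d)) = 0000000001010000
  ~c = 1100110011001100
  (~c | ~d) = 1110111011101110
  (((d & a) & (~b | ~d)) | (~c | ~d)) = 1110111011111110
  (a | c) = 0011001111111111
  ((((d & a) & (~b | ~d)) | (~c | ~d)) & (a | c)) = 0010001011111110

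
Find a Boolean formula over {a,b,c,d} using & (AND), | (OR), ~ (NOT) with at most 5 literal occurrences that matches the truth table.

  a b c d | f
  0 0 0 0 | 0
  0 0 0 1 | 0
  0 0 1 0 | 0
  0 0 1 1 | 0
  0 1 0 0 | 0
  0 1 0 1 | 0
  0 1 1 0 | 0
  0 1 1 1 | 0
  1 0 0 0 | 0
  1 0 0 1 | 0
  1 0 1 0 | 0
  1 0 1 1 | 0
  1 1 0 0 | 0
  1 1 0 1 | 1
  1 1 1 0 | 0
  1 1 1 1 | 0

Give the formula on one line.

  ~c = 1100110011001100
  ~a = 1111111100000000
  (b | ~a) = 1111111100001111
  (~c & (b | ~a)) = 1100110000001100
  (d & (~c & (b | ~a))) = 0100010000000100
  (a & (d & (~c & (b | ~a)))) = 0000000000000100

(a & (d & (~c & (b | ~a))))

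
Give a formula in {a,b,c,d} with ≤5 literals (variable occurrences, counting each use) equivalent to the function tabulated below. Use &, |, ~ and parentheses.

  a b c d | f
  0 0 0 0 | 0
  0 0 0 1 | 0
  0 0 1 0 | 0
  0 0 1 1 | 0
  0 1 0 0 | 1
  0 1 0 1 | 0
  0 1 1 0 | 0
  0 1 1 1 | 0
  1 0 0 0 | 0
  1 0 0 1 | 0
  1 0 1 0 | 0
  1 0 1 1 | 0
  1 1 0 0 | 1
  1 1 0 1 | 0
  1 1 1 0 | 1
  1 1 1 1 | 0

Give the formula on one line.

  ~c = 1100110011001100
  (a | ~c) = 1100110011111111
  ~d = 1010101010101010
  (~d & b) = 0000101000001010
  ((a | ~c) & (~d & b)) = 0000100000001010

((a | ~c) & (~d & b))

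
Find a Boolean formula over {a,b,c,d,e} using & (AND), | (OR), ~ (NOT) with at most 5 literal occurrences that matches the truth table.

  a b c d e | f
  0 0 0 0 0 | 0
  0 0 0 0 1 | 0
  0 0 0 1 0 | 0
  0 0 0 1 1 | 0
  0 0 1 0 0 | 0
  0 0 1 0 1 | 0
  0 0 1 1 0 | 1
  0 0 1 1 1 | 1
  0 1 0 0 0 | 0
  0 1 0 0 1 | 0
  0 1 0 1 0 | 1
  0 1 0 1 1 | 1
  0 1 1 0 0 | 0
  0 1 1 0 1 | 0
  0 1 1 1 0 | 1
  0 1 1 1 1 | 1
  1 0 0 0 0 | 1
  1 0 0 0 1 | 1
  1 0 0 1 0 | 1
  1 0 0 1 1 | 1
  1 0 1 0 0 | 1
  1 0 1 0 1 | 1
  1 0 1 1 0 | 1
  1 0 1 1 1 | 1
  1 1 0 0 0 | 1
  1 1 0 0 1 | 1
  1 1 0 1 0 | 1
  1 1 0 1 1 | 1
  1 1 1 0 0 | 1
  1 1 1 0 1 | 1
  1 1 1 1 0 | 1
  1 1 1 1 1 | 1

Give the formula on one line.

  (b | c) = 00001111111111110000111111111111
  (d & (b | c)) = 00000011001100110000001100110011
  (a | (d & (b | c))) = 00000011001100111111111111111111

(a | (d & (b | c)))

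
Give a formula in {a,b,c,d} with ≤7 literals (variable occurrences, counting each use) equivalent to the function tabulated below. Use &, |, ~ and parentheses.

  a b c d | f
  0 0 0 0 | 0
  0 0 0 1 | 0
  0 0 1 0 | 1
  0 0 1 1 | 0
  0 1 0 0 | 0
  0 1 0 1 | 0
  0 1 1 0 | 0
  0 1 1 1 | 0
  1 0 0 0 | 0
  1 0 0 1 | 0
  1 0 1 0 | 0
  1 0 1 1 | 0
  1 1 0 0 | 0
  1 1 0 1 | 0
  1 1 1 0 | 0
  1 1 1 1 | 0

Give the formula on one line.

  ~b = 1111000011110000
  ~a = 1111111100000000
  (~b & ~a) = 1111000000000000
  ((~b & ~a) & c) = 0011000000000000
  ~d = 1010101010101010
  (((~b & ~a) & c) & ~d) = 0010000000000000

(((~b & ~a) & c) & ~d)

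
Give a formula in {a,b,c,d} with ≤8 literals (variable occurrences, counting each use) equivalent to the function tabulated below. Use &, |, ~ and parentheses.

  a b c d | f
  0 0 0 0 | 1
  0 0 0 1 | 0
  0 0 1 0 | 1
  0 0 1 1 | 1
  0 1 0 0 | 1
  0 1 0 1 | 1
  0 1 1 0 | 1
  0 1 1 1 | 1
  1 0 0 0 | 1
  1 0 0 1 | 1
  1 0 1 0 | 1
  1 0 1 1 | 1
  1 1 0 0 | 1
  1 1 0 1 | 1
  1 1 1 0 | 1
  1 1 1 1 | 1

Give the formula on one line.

  ~b = 1111000011110000
  ~d = 1010101010101010
  (~d | a) = 1010101011111111
  (~b & (~d | a)) = 1010000011110000
  (a & c) = 0000000000110011
  (b | (a & c)) = 0000111100111111
  ((~b & (~d | a)) | (b | (a & c))) = 1010111111111111
  (c | ((~b & (~d | a)) | (b | (a & c)))) = 1011111111111111

(c | ((~b & (~d | a)) | (b | (a & c))))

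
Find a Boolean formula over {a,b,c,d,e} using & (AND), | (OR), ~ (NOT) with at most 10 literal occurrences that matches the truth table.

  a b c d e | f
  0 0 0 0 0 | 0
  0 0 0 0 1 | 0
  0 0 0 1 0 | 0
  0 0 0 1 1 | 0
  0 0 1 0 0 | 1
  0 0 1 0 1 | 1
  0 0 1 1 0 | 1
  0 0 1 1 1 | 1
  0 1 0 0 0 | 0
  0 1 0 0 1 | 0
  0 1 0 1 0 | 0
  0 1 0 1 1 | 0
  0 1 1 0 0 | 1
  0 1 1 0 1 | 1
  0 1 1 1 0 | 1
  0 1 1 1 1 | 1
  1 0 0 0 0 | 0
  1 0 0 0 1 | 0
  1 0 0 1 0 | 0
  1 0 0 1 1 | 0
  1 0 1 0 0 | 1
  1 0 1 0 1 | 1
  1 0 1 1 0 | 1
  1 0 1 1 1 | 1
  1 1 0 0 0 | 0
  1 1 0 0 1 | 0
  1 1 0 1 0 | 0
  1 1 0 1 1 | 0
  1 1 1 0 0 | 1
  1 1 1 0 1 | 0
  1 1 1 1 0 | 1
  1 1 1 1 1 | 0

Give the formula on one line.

  (e & a) = 00000000000000000101010101010101
  (b | (e & a)) = 00000000111111110101010111111111
  (e | a) = 01010101010101011111111111111111
  ~b = 11111111000000001111111100000000
  ((e | a) & ~b) = 01010101000000001111111100000000
  ((b | (e & a)) & ((e | a) & ~b)) = 00000000000000000101010100000000
  ~a = 11111111111111110000000000000000
  ~e = 10101010101010101010101010101010
  (~a | ~e) = 11111111111111111010101010101010
  (((b | (e & a)) & ((e | a) & ~b)) | (~a | ~e)) = 11111111111111111111111110101010
  ((((b | (e & a)) & ((e | a) & ~b)) | (~a | ~e)) & c) = 00001111000011110000111100001010

((((b | (e & a)) & ((e | a) & ~b)) | (~a | ~e)) & c)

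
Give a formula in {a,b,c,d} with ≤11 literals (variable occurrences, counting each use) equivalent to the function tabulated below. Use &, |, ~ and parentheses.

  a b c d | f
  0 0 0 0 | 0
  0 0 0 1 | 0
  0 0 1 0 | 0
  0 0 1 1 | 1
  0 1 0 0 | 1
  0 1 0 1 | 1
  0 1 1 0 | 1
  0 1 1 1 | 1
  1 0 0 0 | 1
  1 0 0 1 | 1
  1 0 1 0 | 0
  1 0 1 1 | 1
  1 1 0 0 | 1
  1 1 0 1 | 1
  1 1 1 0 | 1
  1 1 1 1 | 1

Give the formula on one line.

((((c & ~b) & d) | b) | ((b | a) & ((b & ~d) | ~c)))

  ~b = 1111000011110000
  (c & ~b) = 0011000000110000
  ((c & ~b) & d) = 0001000000010000
  (((c & ~b) & d) | b) = 0001111100011111
  (b | a) = 0000111111111111
  ~d = 1010101010101010
  (b & ~d) = 0000101000001010
  ~c = 1100110011001100
  ((b & ~d) | ~c) = 1100111011001110
  ((b | a) & ((b & ~d) | ~c)) = 0000111011001110
  ((((c & ~b) & d) | b) | ((b | a) & ((b & ~d) | ~c))) = 0001111111011111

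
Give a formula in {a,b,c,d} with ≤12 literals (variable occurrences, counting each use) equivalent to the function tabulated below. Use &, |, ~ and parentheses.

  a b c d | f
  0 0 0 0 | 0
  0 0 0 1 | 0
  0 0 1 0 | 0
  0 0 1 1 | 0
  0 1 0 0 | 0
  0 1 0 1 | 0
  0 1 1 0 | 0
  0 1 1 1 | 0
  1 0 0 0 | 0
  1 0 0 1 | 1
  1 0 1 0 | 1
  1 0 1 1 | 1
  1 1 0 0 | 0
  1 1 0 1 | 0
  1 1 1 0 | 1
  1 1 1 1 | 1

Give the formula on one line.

  (c | a) = 0011001111111111
  ~c = 1100110011001100
  (a | ~c) = 1100110011111111
  ((c | a) & (a | ~c)) = 0000000011111111
  (b & ~c) = 0000110000001100
  (((c | a) & (a | ~c)) | (b & ~c)) = 0000110011111111
  ~b = 1111000011110000
  (d & ~b) = 0101000001010000
  (c | (d & ~b)) = 0111001101110011
  ((((c | a) & (a | ~c)) | (b & ~c)) & (c | (d & ~b))) = 0000000001110011

((((c | a) & (a | ~c)) | (b & ~c)) & (c | (d & ~b)))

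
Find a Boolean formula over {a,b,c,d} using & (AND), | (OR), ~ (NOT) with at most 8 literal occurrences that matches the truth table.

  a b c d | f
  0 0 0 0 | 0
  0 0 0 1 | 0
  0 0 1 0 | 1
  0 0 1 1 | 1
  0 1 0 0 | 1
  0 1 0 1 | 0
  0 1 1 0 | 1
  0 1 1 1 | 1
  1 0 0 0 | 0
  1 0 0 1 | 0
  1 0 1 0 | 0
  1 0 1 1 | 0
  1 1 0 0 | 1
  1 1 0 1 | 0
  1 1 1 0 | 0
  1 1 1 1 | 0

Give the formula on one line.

(((b & ~d) & ~c) | (~a & c))

  ~d = 1010101010101010
  (b & ~d) = 0000101000001010
  ~c = 1100110011001100
  ((b & ~d) & ~c) = 0000100000001000
  ~a = 1111111100000000
  (~a & c) = 0011001100000000
  (((b & ~d) & ~c) | (~a & c)) = 0011101100001000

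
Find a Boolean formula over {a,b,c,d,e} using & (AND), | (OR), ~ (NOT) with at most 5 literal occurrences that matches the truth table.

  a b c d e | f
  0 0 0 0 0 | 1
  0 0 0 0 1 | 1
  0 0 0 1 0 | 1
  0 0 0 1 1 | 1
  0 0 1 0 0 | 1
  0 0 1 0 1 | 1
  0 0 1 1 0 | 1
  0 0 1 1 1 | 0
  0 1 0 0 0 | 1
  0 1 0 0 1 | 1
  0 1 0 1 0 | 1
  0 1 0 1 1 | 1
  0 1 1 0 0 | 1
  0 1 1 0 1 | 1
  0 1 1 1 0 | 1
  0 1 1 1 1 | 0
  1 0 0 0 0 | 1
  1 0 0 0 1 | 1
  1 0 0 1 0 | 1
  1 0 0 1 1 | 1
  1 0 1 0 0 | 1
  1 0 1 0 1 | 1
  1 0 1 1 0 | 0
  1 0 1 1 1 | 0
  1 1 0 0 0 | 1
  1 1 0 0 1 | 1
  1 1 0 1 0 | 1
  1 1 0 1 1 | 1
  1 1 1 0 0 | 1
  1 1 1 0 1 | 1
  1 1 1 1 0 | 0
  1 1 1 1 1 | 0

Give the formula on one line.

  ~a = 11111111111111110000000000000000
  (~a | e) = 11111111111111110101010101010101
  ~e = 10101010101010101010101010101010
  ((~a | e) & ~e) = 10101010101010100000000000000000
  ~d = 11001100110011001100110011001100
  ~c = 11110000111100001111000011110000
  (~d | ~c) = 11111100111111001111110011111100
  (((~a | e) & ~e) | (~d | ~c)) = 11111110111111101111110011111100

(((~a | e) & ~e) | (~d | ~c))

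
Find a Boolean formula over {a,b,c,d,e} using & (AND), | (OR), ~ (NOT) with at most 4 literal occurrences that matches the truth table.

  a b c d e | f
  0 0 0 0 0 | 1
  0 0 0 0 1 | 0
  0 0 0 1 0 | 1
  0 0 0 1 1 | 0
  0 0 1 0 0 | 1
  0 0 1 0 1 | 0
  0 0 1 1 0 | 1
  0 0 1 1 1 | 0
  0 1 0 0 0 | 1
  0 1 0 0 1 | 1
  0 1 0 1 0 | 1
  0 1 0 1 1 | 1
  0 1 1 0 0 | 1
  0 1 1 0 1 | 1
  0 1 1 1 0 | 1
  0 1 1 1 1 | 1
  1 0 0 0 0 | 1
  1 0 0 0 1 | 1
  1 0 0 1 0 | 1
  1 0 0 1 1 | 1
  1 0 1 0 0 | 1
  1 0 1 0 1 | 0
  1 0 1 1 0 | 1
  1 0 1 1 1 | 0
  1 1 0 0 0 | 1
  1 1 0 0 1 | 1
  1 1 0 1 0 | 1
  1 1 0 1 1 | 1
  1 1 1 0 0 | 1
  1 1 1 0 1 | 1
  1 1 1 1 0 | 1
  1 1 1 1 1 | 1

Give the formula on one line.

((~e | b) | (a & ~c))

  ~e = 10101010101010101010101010101010
  (~e | b) = 10101010111111111010101011111111
  ~c = 11110000111100001111000011110000
  (a & ~c) = 00000000000000001111000011110000
  ((~e | b) | (a & ~c)) = 10101010111111111111101011111111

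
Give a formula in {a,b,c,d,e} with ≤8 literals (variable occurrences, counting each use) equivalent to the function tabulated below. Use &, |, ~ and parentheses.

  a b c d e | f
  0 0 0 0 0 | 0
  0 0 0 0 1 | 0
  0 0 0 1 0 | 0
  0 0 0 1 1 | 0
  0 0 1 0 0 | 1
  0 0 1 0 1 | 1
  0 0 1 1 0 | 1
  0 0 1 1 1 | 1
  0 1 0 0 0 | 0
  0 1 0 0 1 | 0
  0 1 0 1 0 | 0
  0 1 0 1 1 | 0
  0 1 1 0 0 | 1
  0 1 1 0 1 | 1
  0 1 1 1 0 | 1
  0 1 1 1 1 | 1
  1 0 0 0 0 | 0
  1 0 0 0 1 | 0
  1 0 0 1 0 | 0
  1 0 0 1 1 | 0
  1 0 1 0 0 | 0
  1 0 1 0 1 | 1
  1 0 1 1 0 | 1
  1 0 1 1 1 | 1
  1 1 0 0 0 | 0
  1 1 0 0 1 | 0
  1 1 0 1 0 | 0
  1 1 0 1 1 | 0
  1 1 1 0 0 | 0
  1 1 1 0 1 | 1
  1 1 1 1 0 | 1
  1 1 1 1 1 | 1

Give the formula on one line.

((((d | ~a) | e) & (~a | (c | ~d))) & c)

  ~a = 11111111111111110000000000000000
  (d | ~a) = 11111111111111110011001100110011
  ((d | ~a) | e) = 11111111111111110111011101110111
  ~d = 11001100110011001100110011001100
  (c | ~d) = 11001111110011111100111111001111
  (~a | (c | ~d)) = 11111111111111111100111111001111
  (((d | ~a) | e) & (~a | (c | ~d))) = 11111111111111110100011101000111
  ((((d | ~a) | e) & (~a | (c | ~d))) & c) = 00001111000011110000011100000111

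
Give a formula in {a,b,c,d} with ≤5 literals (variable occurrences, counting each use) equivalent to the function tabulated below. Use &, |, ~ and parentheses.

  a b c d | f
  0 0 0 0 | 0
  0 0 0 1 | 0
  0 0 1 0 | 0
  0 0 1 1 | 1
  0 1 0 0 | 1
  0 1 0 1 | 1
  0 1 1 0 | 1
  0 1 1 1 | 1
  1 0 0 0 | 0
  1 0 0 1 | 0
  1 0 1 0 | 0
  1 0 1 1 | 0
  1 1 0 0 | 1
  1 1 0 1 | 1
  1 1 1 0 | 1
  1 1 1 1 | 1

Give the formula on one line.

  ~a = 1111111100000000
  (~a & d) = 0101010100000000
  (c & (~a & d)) = 0001000100000000
  (b | (c & (~a & d))) = 0001111100001111

(b | (c & (~a & d)))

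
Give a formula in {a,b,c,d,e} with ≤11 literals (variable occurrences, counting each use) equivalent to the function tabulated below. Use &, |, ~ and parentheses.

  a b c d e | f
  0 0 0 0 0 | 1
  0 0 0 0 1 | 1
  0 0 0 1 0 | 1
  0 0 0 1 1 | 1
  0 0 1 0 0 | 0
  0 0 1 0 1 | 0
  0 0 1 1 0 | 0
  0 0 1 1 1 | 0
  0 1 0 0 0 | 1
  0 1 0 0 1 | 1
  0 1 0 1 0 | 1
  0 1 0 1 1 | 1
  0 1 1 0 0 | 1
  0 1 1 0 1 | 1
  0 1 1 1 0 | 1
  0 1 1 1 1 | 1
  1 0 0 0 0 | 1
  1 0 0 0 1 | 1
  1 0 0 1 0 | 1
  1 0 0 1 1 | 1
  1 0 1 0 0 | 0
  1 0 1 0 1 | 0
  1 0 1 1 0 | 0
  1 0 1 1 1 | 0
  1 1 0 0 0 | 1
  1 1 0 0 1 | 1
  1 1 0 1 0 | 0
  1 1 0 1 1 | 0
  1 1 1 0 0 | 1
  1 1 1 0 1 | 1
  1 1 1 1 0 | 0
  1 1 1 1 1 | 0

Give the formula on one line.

  ~c = 11110000111100001111000011110000
  ~b = 11111111000000001111111100000000
  (~c & ~b) = 11110000000000001111000000000000
  (d | b) = 00110011111111110011001111111111
  ~d = 11001100110011001100110011001100
  ((d | b) & ~d) = 00000000110011000000000011001100
  ((~c & ~b) | ((d | b) & ~d)) = 11110000110011001111000011001100
  ~a = 11111111111111110000000000000000
  (~a | ~b) = 11111111111111111111111100000000
  (b & (~a | ~b)) = 00000000111111110000000000000000
  (((~c & ~b) | ((d | b) & ~d)) | (b & (~a | ~b))) = 11110000111111111111000011001100

(((~c & ~b) | ((d | b) & ~d)) | (b & (~a | ~b)))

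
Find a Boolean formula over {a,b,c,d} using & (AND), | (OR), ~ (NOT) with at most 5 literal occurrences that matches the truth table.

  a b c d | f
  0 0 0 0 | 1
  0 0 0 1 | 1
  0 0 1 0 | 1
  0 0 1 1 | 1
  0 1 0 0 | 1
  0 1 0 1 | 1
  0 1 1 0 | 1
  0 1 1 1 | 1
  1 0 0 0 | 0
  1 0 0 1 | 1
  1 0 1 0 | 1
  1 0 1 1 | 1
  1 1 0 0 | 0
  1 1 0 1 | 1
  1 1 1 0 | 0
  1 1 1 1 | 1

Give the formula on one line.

  ~b = 1111000011110000
  (~b & c) = 0011000000110000
  (d | (~b & c)) = 0111010101110101
  ~a = 1111111100000000
  ((d | (~b & c)) | ~a) = 1111111101110101

((d | (~b & c)) | ~a)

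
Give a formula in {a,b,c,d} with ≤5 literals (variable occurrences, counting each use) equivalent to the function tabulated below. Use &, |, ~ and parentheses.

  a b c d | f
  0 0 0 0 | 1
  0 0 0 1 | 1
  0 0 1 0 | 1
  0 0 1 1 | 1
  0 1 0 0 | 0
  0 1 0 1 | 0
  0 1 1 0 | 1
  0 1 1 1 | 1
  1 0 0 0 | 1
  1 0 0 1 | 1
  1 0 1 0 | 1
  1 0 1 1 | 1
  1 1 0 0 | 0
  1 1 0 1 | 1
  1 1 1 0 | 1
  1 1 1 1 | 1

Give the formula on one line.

(((a & d) | ~b) | c)

  (a & d) = 0000000001010101
  ~b = 1111000011110000
  ((a & d) | ~b) = 1111000011110101
  (((a & d) | ~b) | c) = 1111001111110111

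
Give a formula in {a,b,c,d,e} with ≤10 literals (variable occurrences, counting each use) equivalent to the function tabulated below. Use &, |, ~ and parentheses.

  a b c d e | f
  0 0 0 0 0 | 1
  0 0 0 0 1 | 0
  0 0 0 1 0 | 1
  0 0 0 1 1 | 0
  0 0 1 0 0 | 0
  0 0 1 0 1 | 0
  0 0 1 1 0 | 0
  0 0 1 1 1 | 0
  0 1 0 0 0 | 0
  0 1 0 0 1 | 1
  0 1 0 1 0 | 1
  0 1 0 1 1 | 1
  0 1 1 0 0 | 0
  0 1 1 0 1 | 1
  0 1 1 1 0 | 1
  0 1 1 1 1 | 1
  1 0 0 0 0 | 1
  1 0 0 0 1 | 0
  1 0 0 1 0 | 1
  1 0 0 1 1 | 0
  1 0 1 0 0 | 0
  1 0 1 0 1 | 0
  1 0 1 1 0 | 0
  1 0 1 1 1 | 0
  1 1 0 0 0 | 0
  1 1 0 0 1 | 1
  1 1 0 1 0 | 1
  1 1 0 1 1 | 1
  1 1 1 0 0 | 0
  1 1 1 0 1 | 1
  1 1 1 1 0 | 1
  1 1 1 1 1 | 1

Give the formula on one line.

(((((d & ~e) | ~b) | e) & (b | ~c)) & (~e | b))

  ~e = 10101010101010101010101010101010
  (d & ~e) = 00100010001000100010001000100010
  ~b = 11111111000000001111111100000000
  ((d & ~e) | ~b) = 11111111001000101111111100100010
  (((d & ~e) | ~b) | e) = 11111111011101111111111101110111
  ~c = 11110000111100001111000011110000
  (b | ~c) = 11110000111111111111000011111111
  ((((d & ~e) | ~b) | e) & (b | ~c)) = 11110000011101111111000001110111
  (~e | b) = 10101010111111111010101011111111
  (((((d & ~e) | ~b) | e) & (b | ~c)) & (~e | b)) = 10100000011101111010000001110111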